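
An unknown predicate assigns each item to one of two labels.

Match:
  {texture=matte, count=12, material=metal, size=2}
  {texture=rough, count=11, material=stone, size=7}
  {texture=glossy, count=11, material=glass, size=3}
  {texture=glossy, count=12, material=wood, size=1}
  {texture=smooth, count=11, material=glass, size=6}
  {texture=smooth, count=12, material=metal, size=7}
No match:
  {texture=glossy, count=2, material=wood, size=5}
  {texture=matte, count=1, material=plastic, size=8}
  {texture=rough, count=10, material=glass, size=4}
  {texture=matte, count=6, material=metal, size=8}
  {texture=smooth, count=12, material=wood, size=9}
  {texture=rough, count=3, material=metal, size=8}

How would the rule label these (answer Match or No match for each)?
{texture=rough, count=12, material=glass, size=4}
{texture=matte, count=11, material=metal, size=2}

One predicate separates the groups cleanly: count ≥ 11 AND size ≤ 7.
{texture=rough, count=12, material=glass, size=4} → count = 12, size = 4 → Match.
{texture=matte, count=11, material=metal, size=2} → count = 11, size = 2 → Match.

Match, Match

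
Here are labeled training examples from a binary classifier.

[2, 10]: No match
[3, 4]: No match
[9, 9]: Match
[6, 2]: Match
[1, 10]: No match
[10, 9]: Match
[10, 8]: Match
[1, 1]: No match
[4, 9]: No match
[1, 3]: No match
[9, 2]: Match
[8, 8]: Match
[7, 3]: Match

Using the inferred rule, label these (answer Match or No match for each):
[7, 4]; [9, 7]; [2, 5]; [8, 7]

Match, Match, No match, Match

The pattern is that an item is 'Match' exactly when: first ≥ 6.
Match: [7, 4], since first 7.
Match: [9, 7], since first 9.
No match: [2, 5], since first 2.
Match: [8, 7], since first 8.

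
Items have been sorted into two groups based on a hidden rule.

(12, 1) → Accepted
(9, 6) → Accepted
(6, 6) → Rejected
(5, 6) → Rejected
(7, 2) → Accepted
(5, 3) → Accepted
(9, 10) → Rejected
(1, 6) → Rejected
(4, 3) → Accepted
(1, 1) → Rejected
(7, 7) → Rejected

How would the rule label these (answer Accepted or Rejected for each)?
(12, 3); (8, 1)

Accepted, Accepted

Every 'Accepted' example satisfies: first > second. None of the 'Rejected' examples do.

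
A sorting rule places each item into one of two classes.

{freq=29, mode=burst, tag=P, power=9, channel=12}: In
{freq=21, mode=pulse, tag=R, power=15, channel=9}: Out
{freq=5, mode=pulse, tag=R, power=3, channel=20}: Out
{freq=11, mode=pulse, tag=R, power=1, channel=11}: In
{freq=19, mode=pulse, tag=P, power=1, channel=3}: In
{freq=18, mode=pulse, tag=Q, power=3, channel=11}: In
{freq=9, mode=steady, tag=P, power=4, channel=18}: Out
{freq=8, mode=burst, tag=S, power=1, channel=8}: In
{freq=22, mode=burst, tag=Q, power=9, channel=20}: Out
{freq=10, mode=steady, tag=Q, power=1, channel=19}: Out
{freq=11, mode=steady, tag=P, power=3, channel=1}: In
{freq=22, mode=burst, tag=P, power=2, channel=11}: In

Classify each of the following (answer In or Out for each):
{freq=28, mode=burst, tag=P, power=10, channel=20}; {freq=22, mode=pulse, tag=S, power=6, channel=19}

Out, Out

Every 'In' example satisfies: channel ≤ 12 AND power ≤ 9. None of the 'Out' examples do.
Out: {freq=28, mode=burst, tag=P, power=10, channel=20}, since channel = 20, power = 10. Out: {freq=22, mode=pulse, tag=S, power=6, channel=19}, since channel = 19, power = 6.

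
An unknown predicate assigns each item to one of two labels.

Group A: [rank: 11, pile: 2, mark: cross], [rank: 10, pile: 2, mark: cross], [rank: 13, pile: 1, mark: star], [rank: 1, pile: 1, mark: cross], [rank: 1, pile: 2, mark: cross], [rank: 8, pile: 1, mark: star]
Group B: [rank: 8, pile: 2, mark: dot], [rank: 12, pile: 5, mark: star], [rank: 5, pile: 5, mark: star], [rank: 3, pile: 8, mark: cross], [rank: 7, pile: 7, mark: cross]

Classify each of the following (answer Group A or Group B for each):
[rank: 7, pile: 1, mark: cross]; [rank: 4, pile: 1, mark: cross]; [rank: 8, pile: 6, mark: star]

Group A, Group A, Group B

Every 'Group A' example satisfies: mark is not dot AND pile ≤ 2. None of the 'Group B' examples do.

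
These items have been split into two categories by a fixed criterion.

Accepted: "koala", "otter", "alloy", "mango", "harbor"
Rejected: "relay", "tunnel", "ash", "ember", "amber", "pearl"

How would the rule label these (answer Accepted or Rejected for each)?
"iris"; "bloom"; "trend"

A rule that fits every label: contains 'o' — true of each 'Accepted' example, false of each 'Rejected' one.

Rejected, Accepted, Rejected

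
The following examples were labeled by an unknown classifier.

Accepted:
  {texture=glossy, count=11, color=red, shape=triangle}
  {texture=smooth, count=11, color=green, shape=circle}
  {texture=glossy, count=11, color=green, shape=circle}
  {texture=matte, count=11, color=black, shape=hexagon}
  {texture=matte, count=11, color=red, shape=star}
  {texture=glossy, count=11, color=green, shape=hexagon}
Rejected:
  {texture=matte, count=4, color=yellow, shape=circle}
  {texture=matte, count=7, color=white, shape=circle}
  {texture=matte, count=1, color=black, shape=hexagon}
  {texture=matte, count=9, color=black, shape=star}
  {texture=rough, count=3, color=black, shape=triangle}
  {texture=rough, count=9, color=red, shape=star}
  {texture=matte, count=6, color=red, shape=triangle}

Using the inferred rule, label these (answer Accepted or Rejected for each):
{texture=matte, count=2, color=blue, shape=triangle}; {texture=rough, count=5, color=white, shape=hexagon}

Rejected, Rejected

Rule: count = 11. This holds for each 'Accepted' example and fails for each 'Rejected' one.
Rejected: {texture=matte, count=2, color=blue, shape=triangle}, since count = 2. Rejected: {texture=rough, count=5, color=white, shape=hexagon}, since count = 5.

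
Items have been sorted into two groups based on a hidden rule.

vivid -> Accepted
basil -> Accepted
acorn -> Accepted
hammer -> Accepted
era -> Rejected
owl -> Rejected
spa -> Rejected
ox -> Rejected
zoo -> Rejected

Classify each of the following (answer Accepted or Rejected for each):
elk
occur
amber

Rejected, Accepted, Accepted

The classifier is using: length ≥ 5.
elk: Rejected (length 3).
occur: Accepted (length 5).
amber: Accepted (length 5).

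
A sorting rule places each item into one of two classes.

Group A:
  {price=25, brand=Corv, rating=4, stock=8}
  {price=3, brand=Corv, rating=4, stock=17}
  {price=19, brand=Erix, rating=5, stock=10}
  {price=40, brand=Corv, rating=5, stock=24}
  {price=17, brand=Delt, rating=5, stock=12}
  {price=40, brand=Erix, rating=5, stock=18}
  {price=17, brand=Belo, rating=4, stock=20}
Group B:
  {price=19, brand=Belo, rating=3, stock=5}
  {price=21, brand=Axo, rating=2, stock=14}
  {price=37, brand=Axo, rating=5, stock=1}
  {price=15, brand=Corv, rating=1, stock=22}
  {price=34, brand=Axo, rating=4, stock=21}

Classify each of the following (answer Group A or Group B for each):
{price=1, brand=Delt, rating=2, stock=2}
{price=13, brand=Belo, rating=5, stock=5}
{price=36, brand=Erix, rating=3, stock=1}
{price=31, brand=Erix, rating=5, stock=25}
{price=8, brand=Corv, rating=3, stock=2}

One predicate separates the groups cleanly: brand is not Axo AND rating ≥ 4.
{price=1, brand=Delt, rating=2, stock=2} → brand is Delt, rating = 2 → Group B. {price=13, brand=Belo, rating=5, stock=5} → brand is Belo, rating = 5 → Group A. {price=36, brand=Erix, rating=3, stock=1} → brand is Erix, rating = 3 → Group B. {price=31, brand=Erix, rating=5, stock=25} → brand is Erix, rating = 5 → Group A. {price=8, brand=Corv, rating=3, stock=2} → brand is Corv, rating = 3 → Group B.

Group B, Group A, Group B, Group A, Group B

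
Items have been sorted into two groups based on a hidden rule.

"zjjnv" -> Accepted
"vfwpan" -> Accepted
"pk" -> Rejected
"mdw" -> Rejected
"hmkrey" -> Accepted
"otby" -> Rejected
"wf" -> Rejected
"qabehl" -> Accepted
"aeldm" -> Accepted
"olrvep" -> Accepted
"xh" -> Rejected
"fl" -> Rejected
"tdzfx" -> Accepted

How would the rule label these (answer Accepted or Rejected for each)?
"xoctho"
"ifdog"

All 'Accepted' examples share one property — length ≥ 5 — and every 'Rejected' example lacks it.
"xoctho" → length 6 → Accepted. "ifdog" → length 5 → Accepted.

Accepted, Accepted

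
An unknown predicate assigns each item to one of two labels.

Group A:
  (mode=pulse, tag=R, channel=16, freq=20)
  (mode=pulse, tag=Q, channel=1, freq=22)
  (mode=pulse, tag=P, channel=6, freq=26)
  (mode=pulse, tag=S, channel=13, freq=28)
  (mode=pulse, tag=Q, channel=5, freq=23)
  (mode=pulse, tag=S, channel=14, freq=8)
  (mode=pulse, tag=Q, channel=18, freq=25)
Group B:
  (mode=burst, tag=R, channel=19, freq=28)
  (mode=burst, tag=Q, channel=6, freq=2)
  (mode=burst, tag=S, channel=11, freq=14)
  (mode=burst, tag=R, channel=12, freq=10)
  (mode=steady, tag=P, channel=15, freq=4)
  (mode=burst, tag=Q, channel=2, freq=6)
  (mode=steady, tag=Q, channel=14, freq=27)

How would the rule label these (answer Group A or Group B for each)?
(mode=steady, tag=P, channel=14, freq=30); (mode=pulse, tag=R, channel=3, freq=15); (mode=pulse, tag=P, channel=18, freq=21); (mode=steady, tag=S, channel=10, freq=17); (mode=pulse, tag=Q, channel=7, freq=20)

Group B, Group A, Group A, Group B, Group A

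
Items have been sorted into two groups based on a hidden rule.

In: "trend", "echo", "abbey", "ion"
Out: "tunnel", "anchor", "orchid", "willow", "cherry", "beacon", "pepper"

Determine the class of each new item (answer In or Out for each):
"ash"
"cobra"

The pattern is that an item is 'In' exactly when: length ≤ 5.
"ash": In (length 3).
"cobra": In (length 5).

In, In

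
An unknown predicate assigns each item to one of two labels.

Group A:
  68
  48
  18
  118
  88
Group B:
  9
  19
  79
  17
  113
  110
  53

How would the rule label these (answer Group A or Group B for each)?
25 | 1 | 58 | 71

Group B, Group B, Group A, Group B

Looking at the examples, the only property every 'Group A' case has and every 'Group B' case lacks is: ends in digit 8.
25 — last digit 5, hence Group B.
1 — last digit 1, hence Group B.
58 — last digit 8, hence Group A.
71 — last digit 1, hence Group B.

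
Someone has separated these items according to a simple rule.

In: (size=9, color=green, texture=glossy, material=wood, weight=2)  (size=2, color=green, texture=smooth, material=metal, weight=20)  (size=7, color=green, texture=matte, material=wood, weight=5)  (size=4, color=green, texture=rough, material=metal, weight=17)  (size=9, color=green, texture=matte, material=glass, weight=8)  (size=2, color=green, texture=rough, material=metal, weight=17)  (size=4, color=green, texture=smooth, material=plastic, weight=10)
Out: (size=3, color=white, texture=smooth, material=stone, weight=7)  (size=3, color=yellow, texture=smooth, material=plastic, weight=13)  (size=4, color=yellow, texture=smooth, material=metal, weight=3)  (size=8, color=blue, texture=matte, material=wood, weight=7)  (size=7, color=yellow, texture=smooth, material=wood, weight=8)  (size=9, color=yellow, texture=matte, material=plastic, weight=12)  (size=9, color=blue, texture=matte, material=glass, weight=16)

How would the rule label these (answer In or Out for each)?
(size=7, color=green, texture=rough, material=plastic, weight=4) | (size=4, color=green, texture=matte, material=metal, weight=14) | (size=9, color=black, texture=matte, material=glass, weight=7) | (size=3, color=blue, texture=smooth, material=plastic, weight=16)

The simplest hypothesis consistent with all the labels is: color is green.
In: (size=7, color=green, texture=rough, material=plastic, weight=4), since color is green. In: (size=4, color=green, texture=matte, material=metal, weight=14), since color is green. Out: (size=9, color=black, texture=matte, material=glass, weight=7), since color is black. Out: (size=3, color=blue, texture=smooth, material=plastic, weight=16), since color is blue.

In, In, Out, Out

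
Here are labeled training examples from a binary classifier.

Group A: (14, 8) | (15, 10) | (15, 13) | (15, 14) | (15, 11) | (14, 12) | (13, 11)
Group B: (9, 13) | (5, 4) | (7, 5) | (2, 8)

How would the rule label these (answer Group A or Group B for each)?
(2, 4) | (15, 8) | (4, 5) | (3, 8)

The classifier is using: first ≥ 10.
(2, 4): first 2, does not pass → Group B. (15, 8): first 15, meets the rule → Group A. (4, 5): first 4, does not pass → Group B. (3, 8): first 3, does not pass → Group B.

Group B, Group A, Group B, Group B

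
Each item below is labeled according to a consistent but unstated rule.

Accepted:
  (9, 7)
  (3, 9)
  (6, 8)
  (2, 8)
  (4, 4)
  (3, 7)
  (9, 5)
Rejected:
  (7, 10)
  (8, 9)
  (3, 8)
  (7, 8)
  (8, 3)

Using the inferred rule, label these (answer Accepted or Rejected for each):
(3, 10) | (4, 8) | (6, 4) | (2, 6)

Rejected, Accepted, Accepted, Accepted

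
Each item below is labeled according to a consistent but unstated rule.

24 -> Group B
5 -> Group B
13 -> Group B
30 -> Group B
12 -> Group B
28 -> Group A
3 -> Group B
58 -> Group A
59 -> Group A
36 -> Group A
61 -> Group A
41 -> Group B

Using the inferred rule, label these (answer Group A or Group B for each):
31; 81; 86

Group B, Group A, Group A

'Group A' ⟺ digit sum ≥ 7.
31: digit sum 3+1 = 4, fails this test → Group B. 81: digit sum 8+1 = 9, satisfies this → Group A. 86: digit sum 8+6 = 14, satisfies this → Group A.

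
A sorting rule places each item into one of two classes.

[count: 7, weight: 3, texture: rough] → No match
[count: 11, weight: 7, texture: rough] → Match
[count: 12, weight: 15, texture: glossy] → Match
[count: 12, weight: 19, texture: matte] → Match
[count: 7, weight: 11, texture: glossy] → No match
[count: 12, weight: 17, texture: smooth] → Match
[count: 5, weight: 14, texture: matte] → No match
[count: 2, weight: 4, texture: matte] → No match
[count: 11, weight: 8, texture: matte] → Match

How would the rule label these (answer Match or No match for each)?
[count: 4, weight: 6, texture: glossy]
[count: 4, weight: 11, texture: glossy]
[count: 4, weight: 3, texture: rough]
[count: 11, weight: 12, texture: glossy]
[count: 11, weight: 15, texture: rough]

One predicate separates the groups cleanly: count ≥ 11.
[count: 4, weight: 6, texture: glossy]: count = 4, does not satisfy this → No match.
[count: 4, weight: 11, texture: glossy]: count = 4, does not satisfy this → No match.
[count: 4, weight: 3, texture: rough]: count = 4, does not satisfy this → No match.
[count: 11, weight: 12, texture: glossy]: count = 11, checks out → Match.
[count: 11, weight: 15, texture: rough]: count = 11, checks out → Match.

No match, No match, No match, Match, Match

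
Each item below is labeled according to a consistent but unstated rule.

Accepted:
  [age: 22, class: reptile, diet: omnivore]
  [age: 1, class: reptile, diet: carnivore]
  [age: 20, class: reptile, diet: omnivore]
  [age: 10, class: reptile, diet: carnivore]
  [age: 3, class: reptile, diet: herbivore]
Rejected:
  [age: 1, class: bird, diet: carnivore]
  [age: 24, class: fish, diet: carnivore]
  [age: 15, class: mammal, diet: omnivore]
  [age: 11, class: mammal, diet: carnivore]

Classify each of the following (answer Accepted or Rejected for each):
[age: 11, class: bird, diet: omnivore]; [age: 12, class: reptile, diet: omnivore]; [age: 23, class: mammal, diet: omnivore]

The common property of the 'Accepted' items is: class is reptile. No 'Rejected' item has it.
[age: 11, class: bird, diet: omnivore]: Rejected (class is bird). [age: 12, class: reptile, diet: omnivore]: Accepted (class is reptile). [age: 23, class: mammal, diet: omnivore]: Rejected (class is mammal).

Rejected, Accepted, Rejected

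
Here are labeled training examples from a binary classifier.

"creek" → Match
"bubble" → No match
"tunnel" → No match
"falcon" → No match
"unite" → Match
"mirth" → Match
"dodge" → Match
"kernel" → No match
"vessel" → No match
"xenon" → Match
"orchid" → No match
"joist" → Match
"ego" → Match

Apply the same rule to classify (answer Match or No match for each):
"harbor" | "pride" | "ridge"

The classifier is using: odd length.

No match, Match, Match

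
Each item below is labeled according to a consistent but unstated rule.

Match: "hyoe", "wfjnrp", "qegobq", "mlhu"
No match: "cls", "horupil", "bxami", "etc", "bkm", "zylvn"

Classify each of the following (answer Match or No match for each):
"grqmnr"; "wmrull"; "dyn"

The classifier is using: even length.
"grqmnr": length 6, qualifies → Match. "wmrull": length 6, qualifies → Match. "dyn": length 3, does not pass → No match.

Match, Match, No match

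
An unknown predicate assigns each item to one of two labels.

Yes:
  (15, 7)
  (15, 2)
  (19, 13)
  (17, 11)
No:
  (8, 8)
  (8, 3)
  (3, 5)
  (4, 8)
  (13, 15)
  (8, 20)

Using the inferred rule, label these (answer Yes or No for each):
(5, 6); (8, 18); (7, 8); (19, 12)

Rule: first ≥ 15. This holds for each 'Yes' example and fails for each 'No' one.
(5, 6): No (first 5). (8, 18): No (first 8). (7, 8): No (first 7). (19, 12): Yes (first 19).

No, No, No, Yes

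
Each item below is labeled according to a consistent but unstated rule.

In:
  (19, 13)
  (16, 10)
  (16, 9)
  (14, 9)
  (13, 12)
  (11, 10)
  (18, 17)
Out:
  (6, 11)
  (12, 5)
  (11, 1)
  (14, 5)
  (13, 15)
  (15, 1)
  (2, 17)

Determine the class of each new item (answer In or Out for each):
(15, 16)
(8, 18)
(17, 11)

Rule: first > second AND sum ≥ 21. This holds for each 'In' example and fails for each 'Out' one.
(15, 16) → 15 < 16, 15+16 = 31 → Out.
(8, 18) → 8 < 18, 8+18 = 26 → Out.
(17, 11) → 17 > 11, 17+11 = 28 → In.

Out, Out, In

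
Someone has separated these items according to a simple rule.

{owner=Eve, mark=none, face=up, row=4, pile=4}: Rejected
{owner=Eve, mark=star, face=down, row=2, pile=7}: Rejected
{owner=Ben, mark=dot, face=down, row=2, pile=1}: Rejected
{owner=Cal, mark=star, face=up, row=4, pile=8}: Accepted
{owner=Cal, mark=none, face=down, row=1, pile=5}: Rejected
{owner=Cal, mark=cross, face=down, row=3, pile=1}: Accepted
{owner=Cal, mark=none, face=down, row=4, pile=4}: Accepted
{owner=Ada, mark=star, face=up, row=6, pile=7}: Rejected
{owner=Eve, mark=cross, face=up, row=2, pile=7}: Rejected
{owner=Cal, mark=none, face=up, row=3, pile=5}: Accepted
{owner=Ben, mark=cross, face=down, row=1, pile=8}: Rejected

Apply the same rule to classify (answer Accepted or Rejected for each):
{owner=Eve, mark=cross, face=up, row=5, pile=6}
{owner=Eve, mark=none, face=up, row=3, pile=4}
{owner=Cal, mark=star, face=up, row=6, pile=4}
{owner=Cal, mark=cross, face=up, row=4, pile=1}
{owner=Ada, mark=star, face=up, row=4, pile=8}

Rejected, Rejected, Accepted, Accepted, Rejected

The rule appears to be: owner is Cal AND row ≥ 2.
{owner=Eve, mark=cross, face=up, row=5, pile=6} — owner is Eve, row = 5, hence Rejected.
{owner=Eve, mark=none, face=up, row=3, pile=4} — owner is Eve, row = 3, hence Rejected.
{owner=Cal, mark=star, face=up, row=6, pile=4} — owner is Cal, row = 6, hence Accepted.
{owner=Cal, mark=cross, face=up, row=4, pile=1} — owner is Cal, row = 4, hence Accepted.
{owner=Ada, mark=star, face=up, row=4, pile=8} — owner is Ada, row = 4, hence Rejected.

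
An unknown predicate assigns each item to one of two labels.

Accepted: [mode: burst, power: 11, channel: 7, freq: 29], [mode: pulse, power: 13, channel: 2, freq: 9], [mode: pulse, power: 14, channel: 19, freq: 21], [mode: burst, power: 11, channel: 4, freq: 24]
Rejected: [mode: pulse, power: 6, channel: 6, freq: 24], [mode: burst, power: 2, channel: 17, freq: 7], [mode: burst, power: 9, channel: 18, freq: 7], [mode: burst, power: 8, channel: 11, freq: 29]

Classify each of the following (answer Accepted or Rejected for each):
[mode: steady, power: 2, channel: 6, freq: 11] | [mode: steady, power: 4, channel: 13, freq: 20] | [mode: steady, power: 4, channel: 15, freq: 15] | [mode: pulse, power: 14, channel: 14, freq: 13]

Rejected, Rejected, Rejected, Accepted

The simplest hypothesis consistent with all the labels is: power ≥ 11.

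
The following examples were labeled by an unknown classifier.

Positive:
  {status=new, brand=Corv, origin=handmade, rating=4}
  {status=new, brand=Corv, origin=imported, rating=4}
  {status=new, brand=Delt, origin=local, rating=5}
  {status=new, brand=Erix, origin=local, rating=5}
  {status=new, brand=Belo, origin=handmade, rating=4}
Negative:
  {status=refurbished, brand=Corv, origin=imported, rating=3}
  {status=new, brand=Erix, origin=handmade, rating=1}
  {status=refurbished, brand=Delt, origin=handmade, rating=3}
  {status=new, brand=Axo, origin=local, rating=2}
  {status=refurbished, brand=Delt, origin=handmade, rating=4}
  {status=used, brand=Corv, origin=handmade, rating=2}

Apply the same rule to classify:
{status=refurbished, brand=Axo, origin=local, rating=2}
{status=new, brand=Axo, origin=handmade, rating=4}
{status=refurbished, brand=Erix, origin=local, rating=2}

Negative, Positive, Negative

The classifier is using: status is new AND rating ≥ 3.
{status=refurbished, brand=Axo, origin=local, rating=2}: status is refurbished, rating = 2 — does not pass, so Negative. {status=new, brand=Axo, origin=handmade, rating=4}: status is new, rating = 4 — passes, so Positive. {status=refurbished, brand=Erix, origin=local, rating=2}: status is refurbished, rating = 2 — does not pass, so Negative.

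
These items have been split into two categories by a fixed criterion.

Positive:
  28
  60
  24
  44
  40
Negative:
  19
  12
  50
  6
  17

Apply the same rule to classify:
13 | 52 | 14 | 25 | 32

Negative, Positive, Negative, Negative, Positive

The pattern is that an item is 'Positive' exactly when: multiple of 4 AND at least 17.
13: Negative (13 = 4·3 + 1, 13 < 17).
52: Positive (52 = 4·13, 52 ≥ 17).
14: Negative (14 = 4·3 + 2, 14 < 17).
25: Negative (25 = 4·6 + 1, 25 ≥ 17).
32: Positive (32 = 4·8, 32 ≥ 17).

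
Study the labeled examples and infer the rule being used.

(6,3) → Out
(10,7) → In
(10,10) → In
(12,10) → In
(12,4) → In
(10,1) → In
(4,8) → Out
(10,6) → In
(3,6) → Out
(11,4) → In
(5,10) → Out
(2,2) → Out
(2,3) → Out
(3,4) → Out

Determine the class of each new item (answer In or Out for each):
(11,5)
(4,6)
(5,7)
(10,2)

In, Out, Out, In

The simplest hypothesis consistent with all the labels is: first ≥ 7.
(11,5) — first 11, hence In. (4,6) — first 4, hence Out. (5,7) — first 5, hence Out. (10,2) — first 10, hence In.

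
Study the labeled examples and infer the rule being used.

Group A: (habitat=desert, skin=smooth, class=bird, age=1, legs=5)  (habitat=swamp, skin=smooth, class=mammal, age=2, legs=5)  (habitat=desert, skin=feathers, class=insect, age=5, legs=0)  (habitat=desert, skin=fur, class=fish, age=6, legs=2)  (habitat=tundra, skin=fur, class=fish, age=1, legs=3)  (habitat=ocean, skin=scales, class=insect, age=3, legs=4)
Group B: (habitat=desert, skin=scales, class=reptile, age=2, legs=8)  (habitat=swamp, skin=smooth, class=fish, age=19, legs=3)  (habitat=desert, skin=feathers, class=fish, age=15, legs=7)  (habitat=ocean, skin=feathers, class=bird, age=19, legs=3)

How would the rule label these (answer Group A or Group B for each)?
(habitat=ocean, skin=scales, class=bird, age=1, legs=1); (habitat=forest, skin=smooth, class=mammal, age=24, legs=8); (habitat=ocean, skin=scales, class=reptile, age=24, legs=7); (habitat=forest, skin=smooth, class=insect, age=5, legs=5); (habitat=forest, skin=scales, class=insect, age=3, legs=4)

Group A, Group B, Group B, Group A, Group A

'Group A' ⟺ age ≤ 6 AND legs ≤ 5.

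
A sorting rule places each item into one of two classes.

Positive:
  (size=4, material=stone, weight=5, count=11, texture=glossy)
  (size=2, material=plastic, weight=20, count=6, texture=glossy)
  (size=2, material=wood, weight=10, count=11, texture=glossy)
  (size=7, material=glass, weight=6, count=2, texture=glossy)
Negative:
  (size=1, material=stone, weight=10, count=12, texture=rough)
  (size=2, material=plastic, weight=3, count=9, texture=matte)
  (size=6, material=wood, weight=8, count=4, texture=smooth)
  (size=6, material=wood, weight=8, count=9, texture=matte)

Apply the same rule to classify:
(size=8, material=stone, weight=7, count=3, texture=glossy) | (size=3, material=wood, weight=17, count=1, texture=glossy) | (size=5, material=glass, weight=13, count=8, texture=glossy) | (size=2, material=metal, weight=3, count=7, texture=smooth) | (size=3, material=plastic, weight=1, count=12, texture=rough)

Positive, Positive, Positive, Negative, Negative

The simplest hypothesis consistent with all the labels is: texture is glossy.
(size=8, material=stone, weight=7, count=3, texture=glossy): texture is glossy, satisfies this → Positive.
(size=3, material=wood, weight=17, count=1, texture=glossy): texture is glossy, satisfies this → Positive.
(size=5, material=glass, weight=13, count=8, texture=glossy): texture is glossy, satisfies this → Positive.
(size=2, material=metal, weight=3, count=7, texture=smooth): texture is smooth, does not pass → Negative.
(size=3, material=plastic, weight=1, count=12, texture=rough): texture is rough, does not pass → Negative.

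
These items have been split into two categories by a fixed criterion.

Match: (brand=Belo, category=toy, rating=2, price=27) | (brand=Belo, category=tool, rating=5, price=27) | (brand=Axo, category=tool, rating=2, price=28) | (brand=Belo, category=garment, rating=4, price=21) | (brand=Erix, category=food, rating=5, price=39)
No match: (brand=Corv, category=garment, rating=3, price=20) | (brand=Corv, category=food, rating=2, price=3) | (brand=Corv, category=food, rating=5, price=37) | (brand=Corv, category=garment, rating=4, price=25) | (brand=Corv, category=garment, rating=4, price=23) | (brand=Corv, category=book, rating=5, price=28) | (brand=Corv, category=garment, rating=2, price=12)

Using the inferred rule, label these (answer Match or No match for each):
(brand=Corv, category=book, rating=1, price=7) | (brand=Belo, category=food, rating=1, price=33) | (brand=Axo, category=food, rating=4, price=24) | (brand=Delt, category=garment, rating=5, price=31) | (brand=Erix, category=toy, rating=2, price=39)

No match, Match, Match, Match, Match

The classifier is using: brand is not Corv.
(brand=Corv, category=book, rating=1, price=7) → brand is Corv → No match.
(brand=Belo, category=food, rating=1, price=33) → brand is Belo → Match.
(brand=Axo, category=food, rating=4, price=24) → brand is Axo → Match.
(brand=Delt, category=garment, rating=5, price=31) → brand is Delt → Match.
(brand=Erix, category=toy, rating=2, price=39) → brand is Erix → Match.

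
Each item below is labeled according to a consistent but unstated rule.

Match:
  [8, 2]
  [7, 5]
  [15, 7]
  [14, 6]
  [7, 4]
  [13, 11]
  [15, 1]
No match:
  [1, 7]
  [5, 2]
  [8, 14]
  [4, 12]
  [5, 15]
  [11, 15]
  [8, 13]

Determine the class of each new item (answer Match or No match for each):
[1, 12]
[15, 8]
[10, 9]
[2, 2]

No match, Match, Match, No match

All 'Match' examples share one property — first > second AND sum ≥ 8 — and every 'No match' example lacks it.
[1, 12] — 1 < 12, 1+12 = 13, hence No match. [15, 8] — 15 > 8, 15+8 = 23, hence Match. [10, 9] — 10 > 9, 10+9 = 19, hence Match. [2, 2] — 2 = 2, 2+2 = 4, hence No match.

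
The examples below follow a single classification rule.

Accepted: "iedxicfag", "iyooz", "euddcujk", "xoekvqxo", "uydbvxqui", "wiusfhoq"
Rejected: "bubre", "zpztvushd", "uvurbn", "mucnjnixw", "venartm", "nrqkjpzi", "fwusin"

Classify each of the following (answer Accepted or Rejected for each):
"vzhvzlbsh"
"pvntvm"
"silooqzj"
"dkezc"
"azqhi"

Rejected, Rejected, Accepted, Rejected, Rejected

'Accepted' ⟺ has ≥ 3 vowels.
"vzhvzlbsh": 0 vowels, lacks this property → Rejected. "pvntvm": 0 vowels, lacks this property → Rejected. "silooqzj": 3 vowels, matches → Accepted. "dkezc": 1 vowel, lacks this property → Rejected. "azqhi": 2 vowels, lacks this property → Rejected.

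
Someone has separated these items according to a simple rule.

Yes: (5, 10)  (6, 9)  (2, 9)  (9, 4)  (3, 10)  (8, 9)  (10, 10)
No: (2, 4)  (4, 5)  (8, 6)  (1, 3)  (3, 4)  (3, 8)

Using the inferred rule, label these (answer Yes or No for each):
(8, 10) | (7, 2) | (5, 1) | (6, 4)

Yes, No, No, No

Rule: max ≥ 9. This holds for each 'Yes' example and fails for each 'No' one.
(8, 10) — max 10, hence Yes.
(7, 2) — max 7, hence No.
(5, 1) — max 5, hence No.
(6, 4) — max 6, hence No.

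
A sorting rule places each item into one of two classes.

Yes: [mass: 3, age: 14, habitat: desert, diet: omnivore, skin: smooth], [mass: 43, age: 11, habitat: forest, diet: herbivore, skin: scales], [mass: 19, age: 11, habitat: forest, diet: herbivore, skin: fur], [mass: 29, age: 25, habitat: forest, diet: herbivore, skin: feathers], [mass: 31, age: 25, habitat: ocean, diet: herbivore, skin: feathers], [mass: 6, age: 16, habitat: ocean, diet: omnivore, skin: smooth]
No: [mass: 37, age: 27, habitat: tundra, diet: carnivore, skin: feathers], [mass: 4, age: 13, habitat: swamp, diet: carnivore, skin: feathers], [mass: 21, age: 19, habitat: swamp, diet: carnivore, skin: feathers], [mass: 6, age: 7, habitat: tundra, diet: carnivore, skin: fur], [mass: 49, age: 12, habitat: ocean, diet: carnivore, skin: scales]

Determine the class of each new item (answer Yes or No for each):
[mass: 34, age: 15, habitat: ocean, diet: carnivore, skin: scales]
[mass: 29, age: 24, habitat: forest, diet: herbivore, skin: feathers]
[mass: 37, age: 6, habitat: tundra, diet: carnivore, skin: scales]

Checking candidate rules against both groups, what survives is: diet is not carnivore.
[mass: 34, age: 15, habitat: ocean, diet: carnivore, skin: scales]: diet is carnivore — does not fit, so No. [mass: 29, age: 24, habitat: forest, diet: herbivore, skin: feathers]: diet is herbivore — matches, so Yes. [mass: 37, age: 6, habitat: tundra, diet: carnivore, skin: scales]: diet is carnivore — does not fit, so No.

No, Yes, No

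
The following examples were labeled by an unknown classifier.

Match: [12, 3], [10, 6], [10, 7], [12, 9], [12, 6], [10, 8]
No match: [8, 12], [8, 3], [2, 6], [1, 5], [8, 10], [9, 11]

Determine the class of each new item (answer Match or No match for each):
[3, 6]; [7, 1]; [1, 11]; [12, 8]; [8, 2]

One predicate separates the groups cleanly: first ≥ 10.
[3, 6]: first 3 — does not pass, so No match.
[7, 1]: first 7 — does not pass, so No match.
[1, 11]: first 1 — does not pass, so No match.
[12, 8]: first 12 — passes, so Match.
[8, 2]: first 8 — does not pass, so No match.

No match, No match, No match, Match, No match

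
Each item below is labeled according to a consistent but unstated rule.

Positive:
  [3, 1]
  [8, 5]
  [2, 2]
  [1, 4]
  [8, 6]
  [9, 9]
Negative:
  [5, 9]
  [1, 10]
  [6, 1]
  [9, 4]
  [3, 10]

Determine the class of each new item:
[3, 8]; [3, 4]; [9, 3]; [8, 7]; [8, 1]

Negative, Positive, Negative, Positive, Negative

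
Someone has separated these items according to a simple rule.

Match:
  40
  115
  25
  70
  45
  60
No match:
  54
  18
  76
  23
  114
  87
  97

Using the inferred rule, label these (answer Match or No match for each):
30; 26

The simplest hypothesis consistent with all the labels is: multiple of 5.
30: 30 = 5·6, passes → Match. 26: 26 = 5·5 + 1, does not satisfy this → No match.

Match, No match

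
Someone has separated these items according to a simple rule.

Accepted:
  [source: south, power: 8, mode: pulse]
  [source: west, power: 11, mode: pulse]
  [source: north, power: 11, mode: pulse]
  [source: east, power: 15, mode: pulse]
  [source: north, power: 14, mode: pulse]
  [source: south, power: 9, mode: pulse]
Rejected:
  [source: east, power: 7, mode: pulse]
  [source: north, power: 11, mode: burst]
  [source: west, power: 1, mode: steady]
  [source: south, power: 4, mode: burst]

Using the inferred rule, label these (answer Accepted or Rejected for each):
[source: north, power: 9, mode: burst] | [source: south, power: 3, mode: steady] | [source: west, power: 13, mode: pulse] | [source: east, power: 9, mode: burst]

All 'Accepted' examples share one property — mode is pulse AND power ≥ 8 — and every 'Rejected' example lacks it.
[source: north, power: 9, mode: burst] — mode is burst, power = 9, hence Rejected.
[source: south, power: 3, mode: steady] — mode is steady, power = 3, hence Rejected.
[source: west, power: 13, mode: pulse] — mode is pulse, power = 13, hence Accepted.
[source: east, power: 9, mode: burst] — mode is burst, power = 9, hence Rejected.

Rejected, Rejected, Accepted, Rejected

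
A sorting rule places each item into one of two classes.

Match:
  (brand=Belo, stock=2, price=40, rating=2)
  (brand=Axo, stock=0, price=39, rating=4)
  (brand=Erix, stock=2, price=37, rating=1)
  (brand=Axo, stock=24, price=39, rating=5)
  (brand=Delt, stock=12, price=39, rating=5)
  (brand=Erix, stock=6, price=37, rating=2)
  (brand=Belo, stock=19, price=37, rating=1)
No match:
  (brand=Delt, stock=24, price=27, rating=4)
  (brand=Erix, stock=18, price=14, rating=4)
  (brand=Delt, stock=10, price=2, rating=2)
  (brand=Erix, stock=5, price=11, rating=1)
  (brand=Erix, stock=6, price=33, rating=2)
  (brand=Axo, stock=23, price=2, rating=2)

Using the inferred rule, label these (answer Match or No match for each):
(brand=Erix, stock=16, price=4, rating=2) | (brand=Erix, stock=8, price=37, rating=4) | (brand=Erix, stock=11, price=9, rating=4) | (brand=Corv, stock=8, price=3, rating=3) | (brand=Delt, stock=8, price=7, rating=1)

The common property of the 'Match' items is: price ≥ 37. No 'No match' item has it.
No match: (brand=Erix, stock=16, price=4, rating=2), since price = 4. Match: (brand=Erix, stock=8, price=37, rating=4), since price = 37. No match: (brand=Erix, stock=11, price=9, rating=4), since price = 9. No match: (brand=Corv, stock=8, price=3, rating=3), since price = 3. No match: (brand=Delt, stock=8, price=7, rating=1), since price = 7.

No match, Match, No match, No match, No match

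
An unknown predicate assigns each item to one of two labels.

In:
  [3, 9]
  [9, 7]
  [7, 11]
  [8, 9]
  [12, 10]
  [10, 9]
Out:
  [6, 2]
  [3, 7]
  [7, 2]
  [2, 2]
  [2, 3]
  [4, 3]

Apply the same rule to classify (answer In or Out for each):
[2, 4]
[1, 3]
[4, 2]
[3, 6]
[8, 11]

A rule that fits every label: sum ≥ 12 — true of each 'In' example, false of each 'Out' one.
[2, 4] → 2+4 = 6 → Out.
[1, 3] → 1+3 = 4 → Out.
[4, 2] → 4+2 = 6 → Out.
[3, 6] → 3+6 = 9 → Out.
[8, 11] → 8+11 = 19 → In.

Out, Out, Out, Out, In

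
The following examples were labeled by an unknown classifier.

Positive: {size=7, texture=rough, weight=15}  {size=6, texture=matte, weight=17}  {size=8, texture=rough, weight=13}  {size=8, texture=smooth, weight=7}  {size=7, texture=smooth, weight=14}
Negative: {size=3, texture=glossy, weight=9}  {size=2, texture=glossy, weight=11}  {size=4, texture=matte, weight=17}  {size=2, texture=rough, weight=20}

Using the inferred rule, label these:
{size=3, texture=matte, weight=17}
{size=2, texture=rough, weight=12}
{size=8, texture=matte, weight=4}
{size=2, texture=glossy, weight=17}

All 'Positive' examples share one property — size ≥ 6 — and every 'Negative' example lacks it.

Negative, Negative, Positive, Negative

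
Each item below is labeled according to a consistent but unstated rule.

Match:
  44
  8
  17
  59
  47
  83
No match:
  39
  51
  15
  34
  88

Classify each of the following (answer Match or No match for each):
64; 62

The common property of the 'Match' items is: ≡ 2 (mod 3). No 'No match' item has it.
64 → 64 mod 3 = 1 → No match. 62 → 62 mod 3 = 2 → Match.

No match, Match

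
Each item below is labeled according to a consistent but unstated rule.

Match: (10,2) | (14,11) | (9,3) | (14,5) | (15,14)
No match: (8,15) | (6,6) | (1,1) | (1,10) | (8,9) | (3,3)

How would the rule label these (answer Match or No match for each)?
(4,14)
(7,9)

No match, No match

Rule: first > second. This holds for each 'Match' example and fails for each 'No match' one.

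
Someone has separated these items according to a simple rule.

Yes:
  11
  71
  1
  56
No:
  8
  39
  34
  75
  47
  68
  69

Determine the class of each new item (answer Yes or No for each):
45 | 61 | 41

No, Yes, Yes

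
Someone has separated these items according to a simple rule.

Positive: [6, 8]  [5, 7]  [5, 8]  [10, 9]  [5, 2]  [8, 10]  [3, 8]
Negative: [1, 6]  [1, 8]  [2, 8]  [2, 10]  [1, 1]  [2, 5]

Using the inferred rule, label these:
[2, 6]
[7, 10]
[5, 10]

The rule appears to be: first ≥ 3.
[2, 6] → first 2 → Negative.
[7, 10] → first 7 → Positive.
[5, 10] → first 5 → Positive.

Negative, Positive, Positive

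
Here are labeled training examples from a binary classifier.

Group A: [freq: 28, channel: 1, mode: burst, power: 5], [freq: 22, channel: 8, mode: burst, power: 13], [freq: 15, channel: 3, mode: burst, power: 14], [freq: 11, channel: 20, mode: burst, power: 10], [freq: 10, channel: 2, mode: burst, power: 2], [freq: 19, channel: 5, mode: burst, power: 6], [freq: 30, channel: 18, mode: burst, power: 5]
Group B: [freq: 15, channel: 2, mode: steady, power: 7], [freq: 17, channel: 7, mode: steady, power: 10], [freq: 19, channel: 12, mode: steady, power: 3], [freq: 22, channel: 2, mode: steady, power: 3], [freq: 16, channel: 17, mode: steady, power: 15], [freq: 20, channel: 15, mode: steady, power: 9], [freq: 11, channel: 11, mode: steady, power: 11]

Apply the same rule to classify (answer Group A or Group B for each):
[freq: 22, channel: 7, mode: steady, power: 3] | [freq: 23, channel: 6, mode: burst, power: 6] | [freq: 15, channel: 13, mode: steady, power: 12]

Every 'Group A' example satisfies: mode is burst. None of the 'Group B' examples do.

Group B, Group A, Group B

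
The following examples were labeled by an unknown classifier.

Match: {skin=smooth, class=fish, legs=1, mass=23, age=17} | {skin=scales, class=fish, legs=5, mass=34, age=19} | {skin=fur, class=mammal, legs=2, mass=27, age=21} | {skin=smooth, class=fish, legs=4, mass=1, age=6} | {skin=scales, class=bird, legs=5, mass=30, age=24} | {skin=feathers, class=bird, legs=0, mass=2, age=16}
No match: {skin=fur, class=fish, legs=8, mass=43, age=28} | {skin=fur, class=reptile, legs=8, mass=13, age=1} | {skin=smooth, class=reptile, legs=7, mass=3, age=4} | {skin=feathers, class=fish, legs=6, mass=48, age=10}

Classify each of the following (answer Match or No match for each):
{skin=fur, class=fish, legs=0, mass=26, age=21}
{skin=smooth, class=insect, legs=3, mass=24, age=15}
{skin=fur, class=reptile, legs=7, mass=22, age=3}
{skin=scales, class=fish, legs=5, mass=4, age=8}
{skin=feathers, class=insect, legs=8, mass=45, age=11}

Match, Match, No match, Match, No match

The rule appears to be: legs ≤ 5.
{skin=fur, class=fish, legs=0, mass=26, age=21} — legs = 0, hence Match. {skin=smooth, class=insect, legs=3, mass=24, age=15} — legs = 3, hence Match. {skin=fur, class=reptile, legs=7, mass=22, age=3} — legs = 7, hence No match. {skin=scales, class=fish, legs=5, mass=4, age=8} — legs = 5, hence Match. {skin=feathers, class=insect, legs=8, mass=45, age=11} — legs = 8, hence No match.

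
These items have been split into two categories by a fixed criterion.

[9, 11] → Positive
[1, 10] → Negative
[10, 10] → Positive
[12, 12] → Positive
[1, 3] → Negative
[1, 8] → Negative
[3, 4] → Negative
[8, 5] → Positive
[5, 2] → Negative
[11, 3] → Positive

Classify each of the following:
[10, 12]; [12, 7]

The rule appears to be: sum ≥ 13.
[10, 12] → 10+12 = 22 → Positive. [12, 7] → 12+7 = 19 → Positive.

Positive, Positive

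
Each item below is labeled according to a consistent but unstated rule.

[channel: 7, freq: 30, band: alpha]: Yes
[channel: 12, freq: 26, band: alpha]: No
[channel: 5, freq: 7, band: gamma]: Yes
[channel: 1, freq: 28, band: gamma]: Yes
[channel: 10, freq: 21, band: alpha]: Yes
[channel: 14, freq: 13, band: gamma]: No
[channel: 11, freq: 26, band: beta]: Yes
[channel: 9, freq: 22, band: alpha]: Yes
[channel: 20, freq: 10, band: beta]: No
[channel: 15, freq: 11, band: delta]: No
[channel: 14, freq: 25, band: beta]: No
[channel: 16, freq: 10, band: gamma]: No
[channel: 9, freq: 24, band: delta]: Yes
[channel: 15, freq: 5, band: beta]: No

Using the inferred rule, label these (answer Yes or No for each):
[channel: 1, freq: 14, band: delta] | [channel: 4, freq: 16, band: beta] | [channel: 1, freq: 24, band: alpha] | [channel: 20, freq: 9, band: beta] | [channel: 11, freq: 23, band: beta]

'Yes' ⟺ channel ≤ 11.

Yes, Yes, Yes, No, Yes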